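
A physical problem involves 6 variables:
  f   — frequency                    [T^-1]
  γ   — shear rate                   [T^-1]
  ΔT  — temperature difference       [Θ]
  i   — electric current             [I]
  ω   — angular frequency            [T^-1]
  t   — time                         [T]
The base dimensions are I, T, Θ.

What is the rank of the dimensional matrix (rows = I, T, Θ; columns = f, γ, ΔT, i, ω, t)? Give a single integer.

Exponent matrix [I,T,Θ] × [f,γ,ΔT,i,ω,t]:
  I: [ 0  0  0  1  0  0]
  T: [-1 -1  0  0 -1  1]
  Θ: [ 0  0  1  0  0  0]
RREF → pivots at {f,ΔT,i} ⇒ r = 3

3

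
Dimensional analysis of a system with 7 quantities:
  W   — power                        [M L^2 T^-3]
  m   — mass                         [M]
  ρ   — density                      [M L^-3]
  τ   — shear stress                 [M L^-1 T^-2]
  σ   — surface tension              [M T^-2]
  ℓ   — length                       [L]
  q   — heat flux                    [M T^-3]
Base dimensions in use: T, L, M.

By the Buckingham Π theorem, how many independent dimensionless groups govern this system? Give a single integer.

Dimensional matrix (T×L×M by W×m×ρ×τ×σ×ℓ×q):
  T: [-3  0  0 -2 -2  0 -3]
  L: [ 2  0 -3 -1  0  1  0]
  M: [ 1  1  1  1  1  0  1]
Echelon form has 3 nonzero rows (pivots: W,m,ρ)
Π count = n − r = 7 − 3 = 4

4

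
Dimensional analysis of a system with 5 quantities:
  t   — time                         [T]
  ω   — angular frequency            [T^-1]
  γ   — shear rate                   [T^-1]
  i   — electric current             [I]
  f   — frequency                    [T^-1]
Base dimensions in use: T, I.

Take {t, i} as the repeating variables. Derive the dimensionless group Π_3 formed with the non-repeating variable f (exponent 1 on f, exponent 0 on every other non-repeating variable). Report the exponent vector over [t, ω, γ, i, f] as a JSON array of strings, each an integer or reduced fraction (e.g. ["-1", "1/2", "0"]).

Dimensional matrix (T×I by t×ω×γ×i×f):
  T: [ 1 -1 -1  0 -1]
  I: [ 0  0  0  1  0]
RREF → pivots at {t,i} ⇒ r = 2
Pivot set = {t,i}, free = {ω,γ,f}
RREF:
  r0: [   1   -1   -1    0   -1]
  r1: [   0    0    0    1    0]
Fix exponent of f at 1, ω at 0, γ at 0; solve each RREF row for its pivot's exponent:
  r0: exp(t) + (-1)·1 = 0 ⇒ exp(t) = 1
  r1: exp(i) + (0)·1 = 0 ⇒ exp(i) = 0
Π_3 = t · f

["1", "0", "0", "0", "1"]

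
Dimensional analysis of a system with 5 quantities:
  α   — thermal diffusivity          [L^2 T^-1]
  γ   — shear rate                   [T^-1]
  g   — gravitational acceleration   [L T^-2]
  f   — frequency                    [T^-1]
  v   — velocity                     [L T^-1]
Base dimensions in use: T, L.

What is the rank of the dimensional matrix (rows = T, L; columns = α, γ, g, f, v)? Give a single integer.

2

Write exponents as rows T,L / cols α,γ,g,f,v:
  T: [-1 -1 -2 -1 -1]
  L: [ 2  0  1  0  1]
Row reduction gives pivot columns α,γ; rank = 2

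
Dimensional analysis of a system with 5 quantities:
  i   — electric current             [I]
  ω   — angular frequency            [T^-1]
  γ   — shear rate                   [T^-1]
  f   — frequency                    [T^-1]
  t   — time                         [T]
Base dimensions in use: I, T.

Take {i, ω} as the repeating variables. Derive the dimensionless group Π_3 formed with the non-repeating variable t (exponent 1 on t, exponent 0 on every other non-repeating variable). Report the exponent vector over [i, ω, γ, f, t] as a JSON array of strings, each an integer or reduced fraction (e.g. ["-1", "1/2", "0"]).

["0", "1", "0", "0", "1"]

Exponent matrix [I,T] × [i,ω,γ,f,t]:
  I: [ 1  0  0  0  0]
  T: [ 0 -1 -1 -1  1]
Echelon form has 2 nonzero rows (pivots: i,ω)
Repeat: i,ω; free: γ,f,t
RREF:
  r0: [   1    0    0    0    0]
  r1: [   0    1    1    1   -1]
Fix exponent of t at 1, γ at 0, f at 0; solve each RREF row for its pivot's exponent:
  r0: exp(i) + (0)·1 = 0 ⇒ exp(i) = 0
  r1: exp(ω) + (-1)·1 = 0 ⇒ exp(ω) = 1
Π_3 = ω · t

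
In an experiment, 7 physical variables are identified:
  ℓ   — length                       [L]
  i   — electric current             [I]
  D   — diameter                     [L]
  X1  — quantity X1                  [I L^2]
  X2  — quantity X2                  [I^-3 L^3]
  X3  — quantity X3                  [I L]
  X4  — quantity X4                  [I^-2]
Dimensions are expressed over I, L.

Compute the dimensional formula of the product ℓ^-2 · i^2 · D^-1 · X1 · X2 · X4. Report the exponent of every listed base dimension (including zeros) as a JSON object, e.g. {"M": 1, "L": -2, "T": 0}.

Exponent matrix [I,L] × [ℓ,i,D,X1,X2,X3,X4]:
  I: [ 0  1  0  1 -3  1 -2]
  L: [ 1  0  1  2  3  1  0]
  [I]: (-2)·0+(2)·1+(-1)·0+(1)·1+(1)·-3+(1)·-2 = -2
  [L]: (-2)·1+(2)·0+(-1)·1+(1)·2+(1)·3+(1)·0 = 2
⇒ I^-2 L^2

{"I": -2, "L": 2}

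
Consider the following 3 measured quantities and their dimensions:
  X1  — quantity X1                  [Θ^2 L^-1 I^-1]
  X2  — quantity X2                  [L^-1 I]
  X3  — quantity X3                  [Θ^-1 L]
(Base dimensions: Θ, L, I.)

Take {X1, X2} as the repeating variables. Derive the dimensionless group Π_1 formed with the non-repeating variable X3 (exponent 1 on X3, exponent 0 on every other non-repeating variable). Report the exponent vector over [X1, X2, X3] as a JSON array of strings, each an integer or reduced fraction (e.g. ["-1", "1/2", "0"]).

["1/2", "1/2", "1"]

Write exponents as rows Θ,L,I / cols X1,X2,X3:
  Θ: [ 2  0 -1]
  L: [-1 -1  1]
  I: [-1  1  0]
RREF → pivots at {X1,X2} ⇒ r = 2
Pivot set = {X1,X2}, free = {X3}
RREF:
  r0: [   1    0 -1/2]
  r1: [   0    1 -1/2]
  r2: [   0    0    0]
Fix exponent of X3 at 1; solve each RREF row for its pivot's exponent:
  r0: exp(X1) + (-1/2)·1 = 0 ⇒ exp(X1) = 1/2
  r1: exp(X2) + (-1/2)·1 = 0 ⇒ exp(X2) = 1/2
Π_1 = X1^(1/2) · X2^(1/2) · X3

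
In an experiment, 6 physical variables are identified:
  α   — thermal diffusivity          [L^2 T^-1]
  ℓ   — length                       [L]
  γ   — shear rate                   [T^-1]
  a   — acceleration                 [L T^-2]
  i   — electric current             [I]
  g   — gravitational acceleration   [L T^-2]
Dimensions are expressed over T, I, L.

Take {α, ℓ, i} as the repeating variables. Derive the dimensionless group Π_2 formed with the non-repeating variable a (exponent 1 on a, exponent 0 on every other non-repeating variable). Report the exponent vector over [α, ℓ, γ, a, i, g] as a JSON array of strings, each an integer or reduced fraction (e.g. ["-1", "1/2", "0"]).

["-2", "3", "0", "1", "0", "0"]

Dimensional matrix (T×I×L by α×ℓ×γ×a×i×g):
  T: [-1  0 -1 -2  0 -2]
  I: [ 0  0  0  0  1  0]
  L: [ 2  1  0  1  0  1]
RREF → pivots at {α,ℓ,i} ⇒ r = 3
Pivot set = {α,ℓ,i}, free = {γ,a,g}
RREF:
  r0: [   1    0    1    2    0    2]
  r1: [   0    1   -2   -3    0   -3]
  r2: [   0    0    0    0    1    0]
Fix exponent of a at 1, γ at 0, g at 0; solve each RREF row for its pivot's exponent:
  r0: exp(α) + (2)·1 = 0 ⇒ exp(α) = -2
  r1: exp(ℓ) + (-3)·1 = 0 ⇒ exp(ℓ) = 3
  r2: exp(i) + (0)·1 = 0 ⇒ exp(i) = 0
Π_2 = α^-2 · ℓ^3 · a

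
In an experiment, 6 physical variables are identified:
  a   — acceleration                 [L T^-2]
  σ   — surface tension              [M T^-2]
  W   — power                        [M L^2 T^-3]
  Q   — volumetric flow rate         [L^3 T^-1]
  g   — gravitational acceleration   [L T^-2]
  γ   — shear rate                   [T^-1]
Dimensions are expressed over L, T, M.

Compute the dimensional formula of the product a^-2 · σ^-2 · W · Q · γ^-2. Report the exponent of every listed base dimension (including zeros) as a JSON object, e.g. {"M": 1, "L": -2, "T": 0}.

{"L": 3, "T": 6, "M": -1}

Exponent matrix [L,T,M] × [a,σ,W,Q,g,γ]:
  L: [ 1  0  2  3  1  0]
  T: [-2 -2 -3 -1 -2 -1]
  M: [ 0  1  1  0  0  0]
  [L]: (-2)·1+(-2)·0+(1)·2+(1)·3+(-2)·0 = 3
  [T]: (-2)·-2+(-2)·-2+(1)·-3+(1)·-1+(-2)·-1 = 6
  [M]: (-2)·0+(-2)·1+(1)·1+(1)·0+(-2)·0 = -1
⇒ L^3 T^6 M^-1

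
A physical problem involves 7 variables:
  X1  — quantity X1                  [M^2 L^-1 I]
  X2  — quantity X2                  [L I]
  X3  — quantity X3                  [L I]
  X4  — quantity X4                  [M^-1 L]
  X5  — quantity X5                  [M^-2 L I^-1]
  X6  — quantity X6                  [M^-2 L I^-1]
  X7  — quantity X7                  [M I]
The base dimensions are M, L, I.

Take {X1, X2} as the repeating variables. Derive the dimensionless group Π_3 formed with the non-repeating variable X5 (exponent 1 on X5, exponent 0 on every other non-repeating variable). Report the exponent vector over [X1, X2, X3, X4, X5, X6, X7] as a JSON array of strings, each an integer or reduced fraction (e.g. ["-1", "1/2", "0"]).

["1", "0", "0", "0", "1", "0", "0"]

Write exponents as rows M,L,I / cols X1,X2,X3,X4,X5,X6,X7:
  M: [ 2  0  0 -1 -2 -2  1]
  L: [-1  1  1  1  1  1  0]
  I: [ 1  1  1  0 -1 -1  1]
Echelon form has 2 nonzero rows (pivots: X1,X2)
Repeat: X1,X2; free: X3,X4,X5,X6,X7
RREF:
  r0: [   1    0    0 -1/2   -1   -1  1/2]
  r1: [   0    1    1  1/2    0    0  1/2]
  r2: [   0    0    0    0    0    0    0]
Fix exponent of X5 at 1, X3 at 0, X4 at 0, X6 at 0, X7 at 0; solve each RREF row for its pivot's exponent:
  r0: exp(X1) + (-1)·1 = 0 ⇒ exp(X1) = 1
  r1: exp(X2) + (0)·1 = 0 ⇒ exp(X2) = 0
Π_3 = X1 · X5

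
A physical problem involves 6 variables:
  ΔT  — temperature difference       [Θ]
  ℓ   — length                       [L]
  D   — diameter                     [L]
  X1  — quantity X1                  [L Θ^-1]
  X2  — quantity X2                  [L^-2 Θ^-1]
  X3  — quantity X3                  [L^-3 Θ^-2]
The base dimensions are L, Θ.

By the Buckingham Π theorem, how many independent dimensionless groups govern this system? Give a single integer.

4

Dimensional matrix (L×Θ by ΔT×ℓ×D×X1×X2×X3):
  L: [ 0  1  1  1 -2 -3]
  Θ: [ 1  0  0 -1 -1 -2]
RREF → pivots at {ΔT,ℓ} ⇒ r = 2
n=6, r=2 ⇒ 4 dimensionless groups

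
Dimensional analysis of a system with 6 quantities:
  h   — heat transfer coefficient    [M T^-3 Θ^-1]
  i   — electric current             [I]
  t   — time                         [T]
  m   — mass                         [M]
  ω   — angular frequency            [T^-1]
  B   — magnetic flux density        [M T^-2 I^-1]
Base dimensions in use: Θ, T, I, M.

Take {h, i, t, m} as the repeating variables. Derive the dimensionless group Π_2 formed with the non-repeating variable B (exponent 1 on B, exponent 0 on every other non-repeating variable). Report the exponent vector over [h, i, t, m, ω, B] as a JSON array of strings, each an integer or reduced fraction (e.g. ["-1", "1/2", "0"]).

Exponent matrix [Θ,T,I,M] × [h,i,t,m,ω,B]:
  Θ: [-1  0  0  0  0  0]
  T: [-3  0  1  0 -1 -2]
  I: [ 0  1  0  0  0 -1]
  M: [ 1  0  0  1  0  1]
Row reduction gives pivot columns h,i,t,m; rank = 4
Pivot set = {h,i,t,m}, free = {ω,B}
RREF:
  r0: [   1    0    0    0    0    0]
  r1: [   0    1    0    0    0   -1]
  r2: [   0    0    1    0   -1   -2]
  r3: [   0    0    0    1    0    1]
Fix exponent of B at 1, ω at 0; solve each RREF row for its pivot's exponent:
  r0: exp(h) + (0)·1 = 0 ⇒ exp(h) = 0
  r1: exp(i) + (-1)·1 = 0 ⇒ exp(i) = 1
  r2: exp(t) + (-2)·1 = 0 ⇒ exp(t) = 2
  r3: exp(m) + (1)·1 = 0 ⇒ exp(m) = -1
Π_2 = i · t^2 · m^-1 · B

["0", "1", "2", "-1", "0", "1"]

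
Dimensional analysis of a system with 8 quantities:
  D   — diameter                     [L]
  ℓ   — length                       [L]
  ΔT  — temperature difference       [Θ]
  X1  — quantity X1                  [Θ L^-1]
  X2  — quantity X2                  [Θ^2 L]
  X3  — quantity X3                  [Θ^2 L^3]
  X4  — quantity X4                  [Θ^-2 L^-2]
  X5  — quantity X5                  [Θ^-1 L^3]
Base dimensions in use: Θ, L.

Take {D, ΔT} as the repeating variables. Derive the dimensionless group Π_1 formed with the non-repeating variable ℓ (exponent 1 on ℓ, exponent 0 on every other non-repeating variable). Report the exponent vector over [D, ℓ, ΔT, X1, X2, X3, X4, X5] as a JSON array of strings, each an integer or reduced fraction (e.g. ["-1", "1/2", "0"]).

Dimensional matrix (Θ×L by D×ℓ×ΔT×X1×X2×X3×X4×X5):
  Θ: [ 0  0  1  1  2  2 -2 -1]
  L: [ 1  1  0 -1  1  3 -2  3]
RREF → pivots at {D,ΔT} ⇒ r = 2
Pivot set = {D,ΔT}, free = {ℓ,X1,X2,X3,X4,X5}
RREF:
  r0: [   1    1    0   -1    1    3   -2    3]
  r1: [   0    0    1    1    2    2   -2   -1]
Fix exponent of ℓ at 1, X1 at 0, X2 at 0, X3 at 0, X4 at 0, X5 at 0; solve each RREF row for its pivot's exponent:
  r0: exp(D) + (1)·1 = 0 ⇒ exp(D) = -1
  r1: exp(ΔT) + (0)·1 = 0 ⇒ exp(ΔT) = 0
Π_1 = D^-1 · ℓ

["-1", "1", "0", "0", "0", "0", "0", "0"]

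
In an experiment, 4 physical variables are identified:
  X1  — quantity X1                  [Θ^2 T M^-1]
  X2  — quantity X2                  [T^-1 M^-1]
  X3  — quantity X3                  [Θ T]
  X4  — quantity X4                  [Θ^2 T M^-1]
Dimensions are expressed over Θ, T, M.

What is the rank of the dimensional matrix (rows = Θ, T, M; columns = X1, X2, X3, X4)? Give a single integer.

2

Exponent matrix [Θ,T,M] × [X1,X2,X3,X4]:
  Θ: [ 2  0  1  2]
  T: [ 1 -1  1  1]
  M: [-1 -1  0 -1]
Row reduction gives pivot columns X1,X2; rank = 2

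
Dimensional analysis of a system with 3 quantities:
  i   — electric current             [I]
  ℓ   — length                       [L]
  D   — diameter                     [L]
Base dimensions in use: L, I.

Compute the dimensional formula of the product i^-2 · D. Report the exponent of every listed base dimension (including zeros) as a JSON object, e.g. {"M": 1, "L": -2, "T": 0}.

Dimensional matrix (L×I by i×ℓ×D):
  L: [ 0  1  1]
  I: [ 1  0  0]
  [L]: (-2)·0+(1)·1 = 1
  [I]: (-2)·1+(1)·0 = -2
⇒ L I^-2

{"L": 1, "I": -2}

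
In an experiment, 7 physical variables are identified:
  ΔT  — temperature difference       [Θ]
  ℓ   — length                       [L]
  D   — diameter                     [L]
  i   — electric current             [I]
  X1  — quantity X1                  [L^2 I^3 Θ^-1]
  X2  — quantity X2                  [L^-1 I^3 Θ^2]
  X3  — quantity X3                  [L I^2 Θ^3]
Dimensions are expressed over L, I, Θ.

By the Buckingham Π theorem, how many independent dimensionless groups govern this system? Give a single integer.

4

Write exponents as rows L,I,Θ / cols ΔT,ℓ,D,i,X1,X2,X3:
  L: [ 0  1  1  0  2 -1  1]
  I: [ 0  0  0  1  3  3  2]
  Θ: [ 1  0  0  0 -1  2  3]
Row reduction gives pivot columns ΔT,ℓ,i; rank = 3
7 vars − rank 3 = 4 Π groups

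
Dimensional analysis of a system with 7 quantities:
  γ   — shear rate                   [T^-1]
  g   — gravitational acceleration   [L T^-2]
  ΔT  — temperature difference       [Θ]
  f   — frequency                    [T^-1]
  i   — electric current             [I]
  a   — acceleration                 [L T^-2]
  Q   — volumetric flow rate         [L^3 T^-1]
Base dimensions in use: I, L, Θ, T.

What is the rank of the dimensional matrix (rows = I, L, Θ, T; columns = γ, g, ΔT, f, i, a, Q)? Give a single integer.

4

Exponent matrix [I,L,Θ,T] × [γ,g,ΔT,f,i,a,Q]:
  I: [ 0  0  0  0  1  0  0]
  L: [ 0  1  0  0  0  1  3]
  Θ: [ 0  0  1  0  0  0  0]
  T: [-1 -2  0 -1  0 -2 -1]
RREF → pivots at {γ,g,ΔT,i} ⇒ r = 4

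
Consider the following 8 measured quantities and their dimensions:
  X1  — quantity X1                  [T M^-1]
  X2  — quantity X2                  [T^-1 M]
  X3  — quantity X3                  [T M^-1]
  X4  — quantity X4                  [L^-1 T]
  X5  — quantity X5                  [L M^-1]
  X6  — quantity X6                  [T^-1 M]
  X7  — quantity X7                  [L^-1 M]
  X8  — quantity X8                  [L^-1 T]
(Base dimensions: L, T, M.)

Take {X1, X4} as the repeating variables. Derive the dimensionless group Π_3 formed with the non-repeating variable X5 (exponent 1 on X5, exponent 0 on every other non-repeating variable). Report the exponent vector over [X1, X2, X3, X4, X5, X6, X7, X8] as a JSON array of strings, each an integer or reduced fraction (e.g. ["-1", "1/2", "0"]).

Exponent matrix [L,T,M] × [X1,X2,X3,X4,X5,X6,X7,X8]:
  L: [ 0  0  0 -1  1  0 -1 -1]
  T: [ 1 -1  1  1  0 -1  0  1]
  M: [-1  1 -1  0 -1  1  1  0]
Row reduction gives pivot columns X1,X4; rank = 2
Repeat: X1,X4; free: X2,X3,X5,X6,X7,X8
RREF:
  r0: [   1   -1    1    0    1   -1   -1    0]
  r1: [   0    0    0    1   -1    0    1    1]
  r2: [   0    0    0    0    0    0    0    0]
Fix exponent of X5 at 1, X2 at 0, X3 at 0, X6 at 0, X7 at 0, X8 at 0; solve each RREF row for its pivot's exponent:
  r0: exp(X1) + (1)·1 = 0 ⇒ exp(X1) = -1
  r1: exp(X4) + (-1)·1 = 0 ⇒ exp(X4) = 1
Π_3 = X1^-1 · X4 · X5

["-1", "0", "0", "1", "1", "0", "0", "0"]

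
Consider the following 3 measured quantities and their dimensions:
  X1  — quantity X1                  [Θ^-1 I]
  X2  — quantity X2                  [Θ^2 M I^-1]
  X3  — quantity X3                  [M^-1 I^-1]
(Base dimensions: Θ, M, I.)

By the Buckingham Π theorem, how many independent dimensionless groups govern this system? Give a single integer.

Dimensional matrix (Θ×M×I by X1×X2×X3):
  Θ: [-1  2  0]
  M: [ 0  1 -1]
  I: [ 1 -1 -1]
Echelon form has 2 nonzero rows (pivots: X1,X2)
3 vars − rank 2 = 1 Π group

1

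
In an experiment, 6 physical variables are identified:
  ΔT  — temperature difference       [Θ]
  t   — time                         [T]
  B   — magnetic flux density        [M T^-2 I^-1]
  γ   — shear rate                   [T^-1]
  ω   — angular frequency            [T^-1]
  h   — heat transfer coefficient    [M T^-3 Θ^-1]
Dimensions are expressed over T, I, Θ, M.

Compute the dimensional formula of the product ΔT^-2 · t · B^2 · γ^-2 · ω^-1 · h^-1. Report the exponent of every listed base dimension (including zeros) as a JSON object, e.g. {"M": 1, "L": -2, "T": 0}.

{"T": 3, "I": -2, "Θ": -1, "M": 1}

Dimensional matrix (T×I×Θ×M by ΔT×t×B×γ×ω×h):
  T: [ 0  1 -2 -1 -1 -3]
  I: [ 0  0 -1  0  0  0]
  Θ: [ 1  0  0  0  0 -1]
  M: [ 0  0  1  0  0  1]
  [T]: (-2)·0+(1)·1+(2)·-2+(-2)·-1+(-1)·-1+(-1)·-3 = 3
  [I]: (-2)·0+(1)·0+(2)·-1+(-2)·0+(-1)·0+(-1)·0 = -2
  [Θ]: (-2)·1+(1)·0+(2)·0+(-2)·0+(-1)·0+(-1)·-1 = -1
  [M]: (-2)·0+(1)·0+(2)·1+(-2)·0+(-1)·0+(-1)·1 = 1
⇒ T^3 I^-2 Θ^-1 M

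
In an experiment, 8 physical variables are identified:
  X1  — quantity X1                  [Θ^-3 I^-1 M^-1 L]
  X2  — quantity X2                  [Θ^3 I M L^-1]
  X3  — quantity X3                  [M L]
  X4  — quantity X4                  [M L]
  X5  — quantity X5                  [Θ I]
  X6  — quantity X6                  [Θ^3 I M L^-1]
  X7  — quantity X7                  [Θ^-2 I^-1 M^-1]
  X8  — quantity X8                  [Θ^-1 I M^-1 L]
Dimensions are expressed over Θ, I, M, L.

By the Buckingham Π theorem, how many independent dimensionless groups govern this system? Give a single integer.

Write exponents as rows Θ,I,M,L / cols X1,X2,X3,X4,X5,X6,X7,X8:
  Θ: [-3  3  0  0  1  3 -2 -1]
  I: [-1  1  0  0  1  1 -1  1]
  M: [-1  1  1  1  0  1 -1 -1]
  L: [ 1 -1  1  1  0 -1  0  1]
RREF → pivots at {X1,X3,X5} ⇒ r = 3
n=8, r=3 ⇒ 5 dimensionless groups

5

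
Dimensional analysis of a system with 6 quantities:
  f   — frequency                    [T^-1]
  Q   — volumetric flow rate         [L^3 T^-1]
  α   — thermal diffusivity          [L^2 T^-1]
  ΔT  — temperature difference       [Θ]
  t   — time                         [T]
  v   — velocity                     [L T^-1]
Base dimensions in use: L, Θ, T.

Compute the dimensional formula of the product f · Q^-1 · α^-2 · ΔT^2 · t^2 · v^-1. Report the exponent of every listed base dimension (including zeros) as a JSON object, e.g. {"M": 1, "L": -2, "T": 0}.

Dimensional matrix (L×Θ×T by f×Q×α×ΔT×t×v):
  L: [ 0  3  2  0  0  1]
  Θ: [ 0  0  0  1  0  0]
  T: [-1 -1 -1  0  1 -1]
  [L]: (1)·0+(-1)·3+(-2)·2+(2)·0+(2)·0+(-1)·1 = -8
  [Θ]: (1)·0+(-1)·0+(-2)·0+(2)·1+(2)·0+(-1)·0 = 2
  [T]: (1)·-1+(-1)·-1+(-2)·-1+(2)·0+(2)·1+(-1)·-1 = 5
⇒ L^-8 Θ^2 T^5

{"L": -8, "Θ": 2, "T": 5}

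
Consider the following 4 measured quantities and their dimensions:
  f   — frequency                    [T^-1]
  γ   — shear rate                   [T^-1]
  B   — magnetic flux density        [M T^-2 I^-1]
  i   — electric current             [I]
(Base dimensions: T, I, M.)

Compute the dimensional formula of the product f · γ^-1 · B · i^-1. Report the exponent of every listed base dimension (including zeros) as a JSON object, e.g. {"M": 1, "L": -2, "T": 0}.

{"T": -2, "I": -2, "M": 1}

Write exponents as rows T,I,M / cols f,γ,B,i:
  T: [-1 -1 -2  0]
  I: [ 0  0 -1  1]
  M: [ 0  0  1  0]
  [T]: (1)·-1+(-1)·-1+(1)·-2+(-1)·0 = -2
  [I]: (1)·0+(-1)·0+(1)·-1+(-1)·1 = -2
  [M]: (1)·0+(-1)·0+(1)·1+(-1)·0 = 1
⇒ T^-2 I^-2 M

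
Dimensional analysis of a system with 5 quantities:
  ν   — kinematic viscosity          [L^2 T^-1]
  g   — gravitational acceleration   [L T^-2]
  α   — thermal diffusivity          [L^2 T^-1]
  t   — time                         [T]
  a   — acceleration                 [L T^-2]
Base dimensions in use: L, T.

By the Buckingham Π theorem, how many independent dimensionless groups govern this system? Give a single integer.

3

Exponent matrix [L,T] × [ν,g,α,t,a]:
  L: [ 2  1  2  0  1]
  T: [-1 -2 -1  1 -2]
RREF → pivots at {ν,g} ⇒ r = 2
Π count = n − r = 5 − 2 = 3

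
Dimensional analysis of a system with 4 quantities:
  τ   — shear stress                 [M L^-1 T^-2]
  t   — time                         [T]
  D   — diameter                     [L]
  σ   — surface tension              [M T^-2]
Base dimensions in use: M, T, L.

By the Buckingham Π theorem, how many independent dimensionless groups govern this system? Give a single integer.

1

Write exponents as rows M,T,L / cols τ,t,D,σ:
  M: [ 1  0  0  1]
  T: [-2  1  0 -2]
  L: [-1  0  1  0]
RREF → pivots at {τ,t,D} ⇒ r = 3
n=4, r=3 ⇒ 1 dimensionless group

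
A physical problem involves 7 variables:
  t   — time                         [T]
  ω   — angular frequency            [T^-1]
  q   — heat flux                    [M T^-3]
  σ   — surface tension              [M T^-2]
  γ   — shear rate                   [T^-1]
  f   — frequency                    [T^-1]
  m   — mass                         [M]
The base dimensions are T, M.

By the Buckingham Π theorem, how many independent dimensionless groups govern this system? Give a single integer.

Write exponents as rows T,M / cols t,ω,q,σ,γ,f,m:
  T: [ 1 -1 -3 -2 -1 -1  0]
  M: [ 0  0  1  1  0  0  1]
Echelon form has 2 nonzero rows (pivots: t,q)
7 vars − rank 2 = 5 Π groups

5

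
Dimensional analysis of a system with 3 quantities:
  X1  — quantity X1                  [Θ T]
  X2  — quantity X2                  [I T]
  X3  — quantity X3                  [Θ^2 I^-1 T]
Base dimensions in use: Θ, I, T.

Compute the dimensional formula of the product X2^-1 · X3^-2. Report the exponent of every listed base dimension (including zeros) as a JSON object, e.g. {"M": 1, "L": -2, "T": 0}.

Write exponents as rows Θ,I,T / cols X1,X2,X3:
  Θ: [ 1  0  2]
  I: [ 0  1 -1]
  T: [ 1  1  1]
  [Θ]: (-1)·0+(-2)·2 = -4
  [I]: (-1)·1+(-2)·-1 = 1
  [T]: (-1)·1+(-2)·1 = -3
⇒ Θ^-4 I T^-3

{"Θ": -4, "I": 1, "T": -3}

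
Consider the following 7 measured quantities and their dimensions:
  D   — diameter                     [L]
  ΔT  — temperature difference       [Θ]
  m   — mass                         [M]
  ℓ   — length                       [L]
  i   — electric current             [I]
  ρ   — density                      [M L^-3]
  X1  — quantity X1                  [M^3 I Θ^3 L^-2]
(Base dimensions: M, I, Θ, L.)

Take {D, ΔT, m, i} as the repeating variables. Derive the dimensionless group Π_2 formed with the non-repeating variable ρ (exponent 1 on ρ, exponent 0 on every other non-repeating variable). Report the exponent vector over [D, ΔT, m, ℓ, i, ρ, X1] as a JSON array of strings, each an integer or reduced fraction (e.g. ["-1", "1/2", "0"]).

["3", "0", "-1", "0", "0", "1", "0"]

Exponent matrix [M,I,Θ,L] × [D,ΔT,m,ℓ,i,ρ,X1]:
  M: [ 0  0  1  0  0  1  3]
  I: [ 0  0  0  0  1  0  1]
  Θ: [ 0  1  0  0  0  0  3]
  L: [ 1  0  0  1  0 -3 -2]
Row reduction gives pivot columns D,ΔT,m,i; rank = 4
Pivot set = {D,ΔT,m,i}, free = {ℓ,ρ,X1}
RREF:
  r0: [   1    0    0    1    0   -3   -2]
  r1: [   0    1    0    0    0    0    3]
  r2: [   0    0    1    0    0    1    3]
  r3: [   0    0    0    0    1    0    1]
Fix exponent of ρ at 1, ℓ at 0, X1 at 0; solve each RREF row for its pivot's exponent:
  r0: exp(D) + (-3)·1 = 0 ⇒ exp(D) = 3
  r1: exp(ΔT) + (0)·1 = 0 ⇒ exp(ΔT) = 0
  r2: exp(m) + (1)·1 = 0 ⇒ exp(m) = -1
  r3: exp(i) + (0)·1 = 0 ⇒ exp(i) = 0
Π_2 = D^3 · m^-1 · ρ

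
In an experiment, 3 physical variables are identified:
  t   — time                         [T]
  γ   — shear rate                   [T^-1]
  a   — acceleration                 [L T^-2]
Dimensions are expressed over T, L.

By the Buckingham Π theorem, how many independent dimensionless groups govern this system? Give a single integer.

Dimensional matrix (T×L by t×γ×a):
  T: [ 1 -1 -2]
  L: [ 0  0  1]
Row reduction gives pivot columns t,a; rank = 2
Π count = n − r = 3 − 2 = 1

1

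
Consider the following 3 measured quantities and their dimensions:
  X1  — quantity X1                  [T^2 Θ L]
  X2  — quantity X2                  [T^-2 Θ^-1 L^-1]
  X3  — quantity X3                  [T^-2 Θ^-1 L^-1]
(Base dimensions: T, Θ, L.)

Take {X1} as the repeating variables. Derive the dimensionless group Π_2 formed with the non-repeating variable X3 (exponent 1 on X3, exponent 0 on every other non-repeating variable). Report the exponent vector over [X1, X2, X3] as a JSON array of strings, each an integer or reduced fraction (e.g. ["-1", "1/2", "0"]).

Write exponents as rows T,Θ,L / cols X1,X2,X3:
  T: [ 2 -2 -2]
  Θ: [ 1 -1 -1]
  L: [ 1 -1 -1]
Echelon form has 1 nonzero rows (pivots: X1)
Repeat: X1; free: X2,X3
RREF:
  r0: [   1   -1   -1]
  r1: [   0    0    0]
  r2: [   0    0    0]
Fix exponent of X3 at 1, X2 at 0; solve each RREF row for its pivot's exponent:
  r0: exp(X1) + (-1)·1 = 0 ⇒ exp(X1) = 1
Π_2 = X1 · X3

["1", "0", "1"]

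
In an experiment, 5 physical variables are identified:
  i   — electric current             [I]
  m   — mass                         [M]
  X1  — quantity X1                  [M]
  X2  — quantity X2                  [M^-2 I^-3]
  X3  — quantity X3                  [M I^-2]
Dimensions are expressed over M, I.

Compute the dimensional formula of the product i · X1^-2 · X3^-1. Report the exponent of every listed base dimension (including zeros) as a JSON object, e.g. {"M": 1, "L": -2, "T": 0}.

{"M": -3, "I": 3}

Dimensional matrix (M×I by i×m×X1×X2×X3):
  M: [ 0  1  1 -2  1]
  I: [ 1  0  0 -3 -2]
  [M]: (1)·0+(-2)·1+(-1)·1 = -3
  [I]: (1)·1+(-2)·0+(-1)·-2 = 3
⇒ M^-3 I^3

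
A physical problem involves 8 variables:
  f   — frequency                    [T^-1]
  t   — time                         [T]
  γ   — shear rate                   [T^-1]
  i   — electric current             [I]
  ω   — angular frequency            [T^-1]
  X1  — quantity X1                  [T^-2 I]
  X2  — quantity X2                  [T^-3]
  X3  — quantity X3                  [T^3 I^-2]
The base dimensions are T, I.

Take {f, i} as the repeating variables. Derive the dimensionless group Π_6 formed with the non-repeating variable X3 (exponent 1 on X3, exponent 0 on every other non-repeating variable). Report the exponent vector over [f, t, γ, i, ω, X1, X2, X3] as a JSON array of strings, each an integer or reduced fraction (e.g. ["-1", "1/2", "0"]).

["3", "0", "0", "2", "0", "0", "0", "1"]

Exponent matrix [T,I] × [f,t,γ,i,ω,X1,X2,X3]:
  T: [-1  1 -1  0 -1 -2 -3  3]
  I: [ 0  0  0  1  0  1  0 -2]
RREF → pivots at {f,i} ⇒ r = 2
Pivot set = {f,i}, free = {t,γ,ω,X1,X2,X3}
RREF:
  r0: [   1   -1    1    0    1    2    3   -3]
  r1: [   0    0    0    1    0    1    0   -2]
Fix exponent of X3 at 1, t at 0, γ at 0, ω at 0, X1 at 0, X2 at 0; solve each RREF row for its pivot's exponent:
  r0: exp(f) + (-3)·1 = 0 ⇒ exp(f) = 3
  r1: exp(i) + (-2)·1 = 0 ⇒ exp(i) = 2
Π_6 = f^3 · i^2 · X3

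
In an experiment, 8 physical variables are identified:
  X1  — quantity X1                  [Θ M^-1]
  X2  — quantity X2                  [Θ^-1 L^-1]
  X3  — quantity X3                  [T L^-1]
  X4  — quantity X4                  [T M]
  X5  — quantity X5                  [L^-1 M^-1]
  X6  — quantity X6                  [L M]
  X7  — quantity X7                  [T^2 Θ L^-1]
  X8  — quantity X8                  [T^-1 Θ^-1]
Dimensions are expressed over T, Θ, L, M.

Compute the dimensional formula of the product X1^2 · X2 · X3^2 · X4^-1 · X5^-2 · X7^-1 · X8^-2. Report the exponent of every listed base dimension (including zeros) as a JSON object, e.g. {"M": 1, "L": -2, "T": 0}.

{"T": 1, "Θ": 2, "L": 0, "M": -1}

Dimensional matrix (T×Θ×L×M by X1×X2×X3×X4×X5×X6×X7×X8):
  T: [ 0  0  1  1  0  0  2 -1]
  Θ: [ 1 -1  0  0  0  0  1 -1]
  L: [ 0 -1 -1  0 -1  1 -1  0]
  M: [-1  0  0  1 -1  1  0  0]
  [T]: (2)·0+(1)·0+(2)·1+(-1)·1+(-2)·0+(-1)·2+(-2)·-1 = 1
  [Θ]: (2)·1+(1)·-1+(2)·0+(-1)·0+(-2)·0+(-1)·1+(-2)·-1 = 2
  [L]: (2)·0+(1)·-1+(2)·-1+(-1)·0+(-2)·-1+(-1)·-1+(-2)·0 = 0
  [M]: (2)·-1+(1)·0+(2)·0+(-1)·1+(-2)·-1+(-1)·0+(-2)·0 = -1
⇒ T Θ^2 M^-1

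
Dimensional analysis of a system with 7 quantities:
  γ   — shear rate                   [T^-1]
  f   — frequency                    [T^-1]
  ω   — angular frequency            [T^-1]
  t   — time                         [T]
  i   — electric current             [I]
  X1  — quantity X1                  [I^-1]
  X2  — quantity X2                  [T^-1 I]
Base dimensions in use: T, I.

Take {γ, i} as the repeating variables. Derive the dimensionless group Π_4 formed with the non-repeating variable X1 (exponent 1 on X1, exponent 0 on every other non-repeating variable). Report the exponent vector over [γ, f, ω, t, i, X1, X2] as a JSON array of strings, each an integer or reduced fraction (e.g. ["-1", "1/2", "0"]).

["0", "0", "0", "0", "1", "1", "0"]

Write exponents as rows T,I / cols γ,f,ω,t,i,X1,X2:
  T: [-1 -1 -1  1  0  0 -1]
  I: [ 0  0  0  0  1 -1  1]
Row reduction gives pivot columns γ,i; rank = 2
Pivot set = {γ,i}, free = {f,ω,t,X1,X2}
RREF:
  r0: [   1    1    1   -1    0    0    1]
  r1: [   0    0    0    0    1   -1    1]
Fix exponent of X1 at 1, f at 0, ω at 0, t at 0, X2 at 0; solve each RREF row for its pivot's exponent:
  r0: exp(γ) + (0)·1 = 0 ⇒ exp(γ) = 0
  r1: exp(i) + (-1)·1 = 0 ⇒ exp(i) = 1
Π_4 = i · X1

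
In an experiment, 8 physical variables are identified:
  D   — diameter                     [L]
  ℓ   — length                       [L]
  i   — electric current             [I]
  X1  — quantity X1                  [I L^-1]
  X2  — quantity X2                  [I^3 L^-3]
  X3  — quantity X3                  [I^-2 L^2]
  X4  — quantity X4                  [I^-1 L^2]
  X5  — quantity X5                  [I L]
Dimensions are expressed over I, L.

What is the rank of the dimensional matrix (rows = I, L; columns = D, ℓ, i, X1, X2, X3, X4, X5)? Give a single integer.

2

Write exponents as rows I,L / cols D,ℓ,i,X1,X2,X3,X4,X5:
  I: [ 0  0  1  1  3 -2 -1  1]
  L: [ 1  1  0 -1 -3  2  2  1]
RREF → pivots at {D,i} ⇒ r = 2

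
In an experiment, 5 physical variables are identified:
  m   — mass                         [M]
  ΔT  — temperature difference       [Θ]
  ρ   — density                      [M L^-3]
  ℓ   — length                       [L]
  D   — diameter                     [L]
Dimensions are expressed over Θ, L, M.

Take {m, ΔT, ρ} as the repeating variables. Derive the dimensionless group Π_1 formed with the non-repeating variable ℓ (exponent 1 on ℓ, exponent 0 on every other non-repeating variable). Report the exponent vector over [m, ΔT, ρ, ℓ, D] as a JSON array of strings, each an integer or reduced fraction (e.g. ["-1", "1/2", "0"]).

Dimensional matrix (Θ×L×M by m×ΔT×ρ×ℓ×D):
  Θ: [ 0  1  0  0  0]
  L: [ 0  0 -3  1  1]
  M: [ 1  0  1  0  0]
Echelon form has 3 nonzero rows (pivots: m,ΔT,ρ)
Pivot set = {m,ΔT,ρ}, free = {ℓ,D}
RREF:
  r0: [   1    0    0  1/3  1/3]
  r1: [   0    1    0    0    0]
  r2: [   0    0    1 -1/3 -1/3]
Fix exponent of ℓ at 1, D at 0; solve each RREF row for its pivot's exponent:
  r0: exp(m) + (1/3)·1 = 0 ⇒ exp(m) = -1/3
  r1: exp(ΔT) + (0)·1 = 0 ⇒ exp(ΔT) = 0
  r2: exp(ρ) + (-1/3)·1 = 0 ⇒ exp(ρ) = 1/3
Π_1 = m^(-1/3) · ρ^(1/3) · ℓ

["-1/3", "0", "1/3", "1", "0"]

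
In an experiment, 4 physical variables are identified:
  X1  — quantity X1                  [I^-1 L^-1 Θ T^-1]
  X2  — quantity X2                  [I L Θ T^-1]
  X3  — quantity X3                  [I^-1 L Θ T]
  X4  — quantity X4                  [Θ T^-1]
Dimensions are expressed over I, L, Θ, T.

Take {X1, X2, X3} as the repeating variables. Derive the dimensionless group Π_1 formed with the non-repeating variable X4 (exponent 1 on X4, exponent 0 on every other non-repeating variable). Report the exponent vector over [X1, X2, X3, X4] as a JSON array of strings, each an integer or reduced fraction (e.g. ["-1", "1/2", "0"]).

Write exponents as rows I,L,Θ,T / cols X1,X2,X3,X4:
  I: [-1  1 -1  0]
  L: [-1  1  1  0]
  Θ: [ 1  1  1  1]
  T: [-1 -1  1 -1]
Echelon form has 3 nonzero rows (pivots: X1,X2,X3)
Pivot set = {X1,X2,X3}, free = {X4}
RREF:
  r0: [   1    0    0  1/2]
  r1: [   0    1    0  1/2]
  r2: [   0    0    1    0]
  r3: [   0    0    0    0]
Fix exponent of X4 at 1; solve each RREF row for its pivot's exponent:
  r0: exp(X1) + (1/2)·1 = 0 ⇒ exp(X1) = -1/2
  r1: exp(X2) + (1/2)·1 = 0 ⇒ exp(X2) = -1/2
  r2: exp(X3) + (0)·1 = 0 ⇒ exp(X3) = 0
Π_1 = X1^(-1/2) · X2^(-1/2) · X4

["-1/2", "-1/2", "0", "1"]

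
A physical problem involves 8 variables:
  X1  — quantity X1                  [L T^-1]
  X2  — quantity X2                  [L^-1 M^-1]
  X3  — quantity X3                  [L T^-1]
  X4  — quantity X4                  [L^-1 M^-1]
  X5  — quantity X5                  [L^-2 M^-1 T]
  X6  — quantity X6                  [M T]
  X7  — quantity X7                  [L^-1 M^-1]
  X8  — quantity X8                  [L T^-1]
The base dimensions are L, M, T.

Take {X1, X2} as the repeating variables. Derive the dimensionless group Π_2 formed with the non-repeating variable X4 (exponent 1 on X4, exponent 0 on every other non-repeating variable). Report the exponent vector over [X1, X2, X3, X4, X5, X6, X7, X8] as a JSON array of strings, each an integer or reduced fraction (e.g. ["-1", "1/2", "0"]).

["0", "-1", "0", "1", "0", "0", "0", "0"]

Exponent matrix [L,M,T] × [X1,X2,X3,X4,X5,X6,X7,X8]:
  L: [ 1 -1  1 -1 -2  0 -1  1]
  M: [ 0 -1  0 -1 -1  1 -1  0]
  T: [-1  0 -1  0  1  1  0 -1]
RREF → pivots at {X1,X2} ⇒ r = 2
Pivot set = {X1,X2}, free = {X3,X4,X5,X6,X7,X8}
RREF:
  r0: [   1    0    1    0   -1   -1    0    1]
  r1: [   0    1    0    1    1   -1    1    0]
  r2: [   0    0    0    0    0    0    0    0]
Fix exponent of X4 at 1, X3 at 0, X5 at 0, X6 at 0, X7 at 0, X8 at 0; solve each RREF row for its pivot's exponent:
  r0: exp(X1) + (0)·1 = 0 ⇒ exp(X1) = 0
  r1: exp(X2) + (1)·1 = 0 ⇒ exp(X2) = -1
Π_2 = X2^-1 · X4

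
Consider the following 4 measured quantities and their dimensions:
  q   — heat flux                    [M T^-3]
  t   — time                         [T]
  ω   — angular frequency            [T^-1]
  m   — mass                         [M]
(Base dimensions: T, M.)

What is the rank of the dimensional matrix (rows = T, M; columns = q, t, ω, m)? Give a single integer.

Dimensional matrix (T×M by q×t×ω×m):
  T: [-3  1 -1  0]
  M: [ 1  0  0  1]
Echelon form has 2 nonzero rows (pivots: q,t)

2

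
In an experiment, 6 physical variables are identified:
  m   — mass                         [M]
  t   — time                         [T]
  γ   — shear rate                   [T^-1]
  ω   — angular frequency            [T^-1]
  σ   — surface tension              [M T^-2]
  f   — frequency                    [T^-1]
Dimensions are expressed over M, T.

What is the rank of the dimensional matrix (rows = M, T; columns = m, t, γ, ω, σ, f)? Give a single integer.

Dimensional matrix (M×T by m×t×γ×ω×σ×f):
  M: [ 1  0  0  0  1  0]
  T: [ 0  1 -1 -1 -2 -1]
RREF → pivots at {m,t} ⇒ r = 2

2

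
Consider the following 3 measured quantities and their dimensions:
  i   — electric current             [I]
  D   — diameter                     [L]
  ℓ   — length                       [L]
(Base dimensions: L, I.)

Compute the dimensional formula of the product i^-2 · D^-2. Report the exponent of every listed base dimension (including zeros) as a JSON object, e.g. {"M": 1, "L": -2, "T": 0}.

Dimensional matrix (L×I by i×D×ℓ):
  L: [ 0  1  1]
  I: [ 1  0  0]
  [L]: (-2)·0+(-2)·1 = -2
  [I]: (-2)·1+(-2)·0 = -2
⇒ L^-2 I^-2

{"L": -2, "I": -2}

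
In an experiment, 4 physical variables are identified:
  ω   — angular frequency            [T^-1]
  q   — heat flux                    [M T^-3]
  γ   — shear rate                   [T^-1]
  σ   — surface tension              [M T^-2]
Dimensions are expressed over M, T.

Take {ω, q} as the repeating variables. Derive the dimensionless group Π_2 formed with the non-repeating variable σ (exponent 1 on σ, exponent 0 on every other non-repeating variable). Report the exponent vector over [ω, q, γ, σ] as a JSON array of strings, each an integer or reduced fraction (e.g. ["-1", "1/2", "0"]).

Exponent matrix [M,T] × [ω,q,γ,σ]:
  M: [ 0  1  0  1]
  T: [-1 -3 -1 -2]
RREF → pivots at {ω,q} ⇒ r = 2
Repeat: ω,q; free: γ,σ
RREF:
  r0: [   1    0    1   -1]
  r1: [   0    1    0    1]
Fix exponent of σ at 1, γ at 0; solve each RREF row for its pivot's exponent:
  r0: exp(ω) + (-1)·1 = 0 ⇒ exp(ω) = 1
  r1: exp(q) + (1)·1 = 0 ⇒ exp(q) = -1
Π_2 = ω · q^-1 · σ

["1", "-1", "0", "1"]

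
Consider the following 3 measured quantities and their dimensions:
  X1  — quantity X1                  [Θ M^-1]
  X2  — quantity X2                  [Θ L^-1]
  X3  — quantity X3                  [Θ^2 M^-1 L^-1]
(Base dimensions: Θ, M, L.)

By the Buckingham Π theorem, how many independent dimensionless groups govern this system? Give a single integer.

Write exponents as rows Θ,M,L / cols X1,X2,X3:
  Θ: [ 1  1  2]
  M: [-1  0 -1]
  L: [ 0 -1 -1]
Row reduction gives pivot columns X1,X2; rank = 2
3 vars − rank 2 = 1 Π group

1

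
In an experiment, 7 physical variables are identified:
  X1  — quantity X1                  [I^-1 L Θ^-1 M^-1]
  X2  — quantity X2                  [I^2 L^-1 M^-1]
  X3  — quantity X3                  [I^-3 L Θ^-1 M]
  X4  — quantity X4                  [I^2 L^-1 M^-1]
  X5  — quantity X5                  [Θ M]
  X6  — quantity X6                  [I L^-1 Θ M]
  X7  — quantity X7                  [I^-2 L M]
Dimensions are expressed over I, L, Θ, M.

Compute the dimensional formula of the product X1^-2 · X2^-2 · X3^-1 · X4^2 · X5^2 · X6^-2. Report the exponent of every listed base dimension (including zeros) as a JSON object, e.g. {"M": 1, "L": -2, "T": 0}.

Dimensional matrix (I×L×Θ×M by X1×X2×X3×X4×X5×X6×X7):
  I: [-1  2 -3  2  0  1 -2]
  L: [ 1 -1  1 -1  0 -1  1]
  Θ: [-1  0 -1  0  1  1  0]
  M: [-1 -1  1 -1  1  1  1]
  [I]: (-2)·-1+(-2)·2+(-1)·-3+(2)·2+(2)·0+(-2)·1 = 3
  [L]: (-2)·1+(-2)·-1+(-1)·1+(2)·-1+(2)·0+(-2)·-1 = -1
  [Θ]: (-2)·-1+(-2)·0+(-1)·-1+(2)·0+(2)·1+(-2)·1 = 3
  [M]: (-2)·-1+(-2)·-1+(-1)·1+(2)·-1+(2)·1+(-2)·1 = 1
⇒ I^3 L^-1 Θ^3 M

{"I": 3, "L": -1, "Θ": 3, "M": 1}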